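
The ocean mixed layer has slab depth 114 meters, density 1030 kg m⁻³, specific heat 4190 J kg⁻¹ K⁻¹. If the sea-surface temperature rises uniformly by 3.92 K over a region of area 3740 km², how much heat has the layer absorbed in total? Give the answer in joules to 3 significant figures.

Areal heat capacity C = ρ c_p D = 1030 × 4190 × 114 = 4.92×10^8 J m⁻² K⁻¹.
Heat per unit area: q = C ΔT = 4.92×10^8 × 3.92 = 1.93×10^9 J/m².
Total heat: Q = q × A = 1.93×10^9 × (3740 × 10⁶ m²) = 7.21×10^18 J.

7.21×10^18 J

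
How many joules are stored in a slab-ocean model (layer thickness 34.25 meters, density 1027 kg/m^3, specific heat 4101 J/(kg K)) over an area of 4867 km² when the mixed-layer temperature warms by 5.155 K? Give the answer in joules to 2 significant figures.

Areal heat capacity C = ρ c_p D = 1027 × 4101 × 34.25 = 1.44×10^8 J/(m^2 K).
Heat per unit area: q = C ΔT = 1.44×10^8 × 5.155 = 7.44×10^8 J/m².
Total heat: Q = q × A = 7.44×10^8 × (4867 × 10⁶ m²) = 3.62×10^18 J.

3.6×10^18 J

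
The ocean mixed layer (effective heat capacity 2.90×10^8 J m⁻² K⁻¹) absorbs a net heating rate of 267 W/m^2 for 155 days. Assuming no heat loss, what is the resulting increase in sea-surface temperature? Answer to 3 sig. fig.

Areal heat capacity C = 2.90×10^8 J m⁻² K⁻¹ (given).
Net heat input Q = F Δt = 267 × (155 days × 86400 s/day) = 3.58×10^9 J/m².
ΔT = Q / C = 3.58×10^9 / 2.90×10^8 = 12.3 K.

12.3 K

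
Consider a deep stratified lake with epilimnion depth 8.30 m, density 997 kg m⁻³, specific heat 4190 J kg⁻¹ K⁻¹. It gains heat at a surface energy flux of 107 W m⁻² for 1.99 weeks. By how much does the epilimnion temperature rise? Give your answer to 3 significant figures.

3.71 K

Areal heat capacity C = ρ c_p D = 997 × 4190 × 8.30 = 3.47×10^7 J m⁻² K⁻¹.
Net heat input Q = F Δt = 107 × (1.99 weeks × 6.048×10^5 s/week) = 1.29×10^8 J/m².
ΔT = Q / C = 1.29×10^8 / 3.47×10^7 = 3.71 K.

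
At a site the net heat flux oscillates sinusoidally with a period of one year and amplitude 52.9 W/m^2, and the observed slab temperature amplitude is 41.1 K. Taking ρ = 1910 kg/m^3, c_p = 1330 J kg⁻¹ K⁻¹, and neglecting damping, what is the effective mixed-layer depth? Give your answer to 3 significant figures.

ω = 2π / 3.15×10^7 s = 1.99×10^-7 s⁻¹.
Required C = F₀ / (A ω) = 52.9 / (41.1 × 1.99×10^-7) = 6.46×10^6 J/(m²·K).
D = C / (ρ c_p) = 6.46×10^6 / (1910 × 1330) = 2.54 m.

2.54 m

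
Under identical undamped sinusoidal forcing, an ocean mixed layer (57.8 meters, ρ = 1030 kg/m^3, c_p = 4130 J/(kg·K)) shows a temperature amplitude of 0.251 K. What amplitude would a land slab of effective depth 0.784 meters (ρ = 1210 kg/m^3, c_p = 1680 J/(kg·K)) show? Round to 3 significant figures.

C_ocean = 2.46×10^8 J/(m²·K); C_land = 1.59×10^6 J/(m²·K).
A ∝ 1/C ⇒ A_land = A_ocean × C_ocean/C_land = 0.251 × 154 = 38.7 K.

38.7 K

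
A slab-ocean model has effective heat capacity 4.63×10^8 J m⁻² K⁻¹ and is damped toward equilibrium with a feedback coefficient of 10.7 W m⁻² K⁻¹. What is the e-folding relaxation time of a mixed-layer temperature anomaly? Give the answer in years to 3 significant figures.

1.37 years

Areal heat capacity C = 4.63×10^8 J m⁻² K⁻¹ (given).
Relaxation time τ = C / λ = 4.63×10^8 / 10.7 = 4.33×10^7 s.
In years: 4.33×10^7 s / (3.156×10^7 s/year) = 1.37 years.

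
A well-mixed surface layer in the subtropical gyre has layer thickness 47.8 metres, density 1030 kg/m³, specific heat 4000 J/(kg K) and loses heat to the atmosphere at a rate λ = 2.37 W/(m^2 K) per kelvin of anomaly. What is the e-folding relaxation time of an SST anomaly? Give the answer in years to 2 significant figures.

2.6 years

Areal heat capacity C = ρ c_p D = 1030 × 4000 × 47.8 = 1.97×10^8 J/(m²·K).
Relaxation time τ = C / λ = 1.97×10^8 / 2.37 = 8.31×10^7 s.
In years: 8.31×10^7 s / (3.156×10^7 s/year) = 2.63 years.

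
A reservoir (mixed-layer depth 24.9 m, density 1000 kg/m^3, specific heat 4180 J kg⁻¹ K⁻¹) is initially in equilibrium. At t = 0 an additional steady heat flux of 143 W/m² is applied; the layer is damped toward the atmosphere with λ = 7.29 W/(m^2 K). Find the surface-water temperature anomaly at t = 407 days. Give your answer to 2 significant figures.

Areal heat capacity C = ρ c_p D = 1000 × 4180 × 24.9 = 1.04×10^8 J m⁻² K⁻¹.
τ = C / λ = 1.04×10^8 / 7.29 = 1.43×10^7 s.
Equilibrium anomaly ΔT_eq = F / λ = 143 / 7.29 = 19.6 K.
t = 407 days = 3.52×10^7 s, so t/τ = 2.46.
ΔT(t) = ΔT_eq (1 − e^(−t/τ)) = 19.6 × (1 − e^−2.46) = 17.9 K.

18 K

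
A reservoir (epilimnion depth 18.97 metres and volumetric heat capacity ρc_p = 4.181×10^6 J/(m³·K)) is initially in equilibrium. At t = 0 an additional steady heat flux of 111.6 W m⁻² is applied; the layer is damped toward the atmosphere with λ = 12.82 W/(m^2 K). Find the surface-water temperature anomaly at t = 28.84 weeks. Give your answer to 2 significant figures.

Areal heat capacity C = ρc_p × D = 4.181×10^6 × 18.97 = 7.93×10^7 J m⁻² K⁻¹.
τ = C / λ = 7.93×10^7 / 12.82 = 6.19×10^6 s.
Equilibrium anomaly ΔT_eq = F / λ = 111.6 / 12.82 = 8.71 K.
t = 28.84 weeks = 1.74×10^7 s, so t/τ = 2.82.
ΔT(t) = ΔT_eq (1 − e^(−t/τ)) = 8.71 × (1 − e^−2.82) = 8.19 K.

8.2 K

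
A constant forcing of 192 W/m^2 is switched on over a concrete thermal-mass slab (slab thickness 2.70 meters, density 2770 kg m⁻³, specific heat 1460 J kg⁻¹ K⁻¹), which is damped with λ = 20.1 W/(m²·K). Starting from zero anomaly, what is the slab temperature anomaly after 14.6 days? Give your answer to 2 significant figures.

8.6 K

Areal heat capacity C = ρ c_p D = 2770 × 1460 × 2.70 = 1.09×10^7 J m⁻² K⁻¹.
τ = C / λ = 1.09×10^7 / 20.1 = 5.43×10^5 s.
Equilibrium anomaly ΔT_eq = F / λ = 192 / 20.1 = 9.55 K.
t = 14.6 days = 1.26×10^6 s, so t/τ = 2.32.
ΔT(t) = ΔT_eq (1 − e^(−t/τ)) = 9.55 × (1 − e^−2.32) = 8.62 K.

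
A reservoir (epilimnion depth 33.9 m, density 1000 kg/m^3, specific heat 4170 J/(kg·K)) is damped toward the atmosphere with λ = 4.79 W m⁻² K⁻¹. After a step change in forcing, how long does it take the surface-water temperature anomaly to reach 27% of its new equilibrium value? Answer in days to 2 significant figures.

Areal heat capacity C = ρ c_p D = 1000 × 4170 × 33.9 = 1.41×10^8 J/(m²·K).
τ = C / λ = 1.41×10^8 / 4.79 = 2.95×10^7 s.
Fraction reached: 1 − e^(−t/τ) = 0.27 ⇒ t = −τ ln(1 − 0.27) = τ × 0.315.
t = 9.29×10^6 s = 107 days.

110 days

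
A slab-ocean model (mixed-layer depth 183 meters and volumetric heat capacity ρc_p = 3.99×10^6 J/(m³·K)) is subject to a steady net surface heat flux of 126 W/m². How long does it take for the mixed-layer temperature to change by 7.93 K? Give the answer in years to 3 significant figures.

1.46 years

Areal heat capacity C = ρc_p × D = 3.99×10^6 × 183 = 7.30×10^8 J/(m^2 K).
Time required: Δt = C ΔT / F = 7.30×10^8 × 7.93 / 126 = 4.60×10^7 s.
In years: 4.60×10^7 s / (3.156×10^7 s/year) = 1.46 years.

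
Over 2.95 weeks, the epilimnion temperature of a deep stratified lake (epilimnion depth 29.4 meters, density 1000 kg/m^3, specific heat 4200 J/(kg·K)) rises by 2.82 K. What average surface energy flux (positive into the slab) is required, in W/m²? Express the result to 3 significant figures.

Areal heat capacity C = ρ c_p D = 1000 × 4200 × 29.4 = 1.23×10^8 J/(m^2 K).
Required heat per unit area: Q = C ΔT = 1.23×10^8 × 2.82 = 3.48×10^8 J/m².
Flux F = Q / Δt = 3.48×10^8 / 1.78×10^6 s = 195 W/m².

195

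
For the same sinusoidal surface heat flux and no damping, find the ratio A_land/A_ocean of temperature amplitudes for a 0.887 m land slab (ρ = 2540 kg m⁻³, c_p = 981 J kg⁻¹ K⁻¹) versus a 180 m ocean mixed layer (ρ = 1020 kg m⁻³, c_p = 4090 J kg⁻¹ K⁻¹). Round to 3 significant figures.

340

C_ocean = 1020 × 4090 × 180 = 7.51×10^8 J/(m²·K).
C_land = 2540 × 981 × 0.887 = 2.21×10^6 J/(m²·K).
Undamped amplitude ∝ 1/C, so A_land/A_ocean = C_ocean/C_land = 340.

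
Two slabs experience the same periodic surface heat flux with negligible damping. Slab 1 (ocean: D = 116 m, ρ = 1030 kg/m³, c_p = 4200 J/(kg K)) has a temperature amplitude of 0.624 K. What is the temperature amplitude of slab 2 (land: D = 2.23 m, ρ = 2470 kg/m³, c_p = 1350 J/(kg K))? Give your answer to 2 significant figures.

42 K

C_ocean = 5.02×10^8 J/(m²·K); C_land = 7.44×10^6 J/(m²·K).
A ∝ 1/C ⇒ A_land = A_ocean × C_ocean/C_land = 0.624 × 67.5 = 42.1 K.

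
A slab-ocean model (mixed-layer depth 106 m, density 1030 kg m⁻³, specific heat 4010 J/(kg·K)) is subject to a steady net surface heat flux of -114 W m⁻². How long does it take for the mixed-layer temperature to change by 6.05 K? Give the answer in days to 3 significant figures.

269 days

Areal heat capacity C = ρ c_p D = 1030 × 4010 × 106 = 4.38×10^8 J/(m^2 K).
Time required: Δt = C ΔT / F = 4.38×10^8 × -6.05 / -114 = 2.32×10^7 s.
In days: 2.32×10^7 s / (86400 s/day) = 269 days.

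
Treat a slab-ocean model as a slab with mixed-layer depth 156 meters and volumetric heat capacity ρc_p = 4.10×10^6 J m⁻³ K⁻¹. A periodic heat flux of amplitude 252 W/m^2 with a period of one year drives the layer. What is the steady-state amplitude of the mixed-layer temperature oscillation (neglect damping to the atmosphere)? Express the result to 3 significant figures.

1.98 K

Areal heat capacity C = ρc_p × D = 4.10×10^6 × 156 = 6.40×10^8 J/(m^2 K).
Angular frequency ω = 2π / T = 2π / 3.15×10^7 s = 1.99×10^-7 s⁻¹.
Cω = 6.40×10^8 × 1.99×10^-7 = 127 W/(m²·K).
Amplitude A = F₀ / (Cω) = 252 / 127 = 1.98 K.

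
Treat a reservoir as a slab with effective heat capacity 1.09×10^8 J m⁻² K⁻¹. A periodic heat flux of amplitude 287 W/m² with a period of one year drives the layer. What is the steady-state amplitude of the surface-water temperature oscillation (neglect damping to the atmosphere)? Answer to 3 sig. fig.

13.2 K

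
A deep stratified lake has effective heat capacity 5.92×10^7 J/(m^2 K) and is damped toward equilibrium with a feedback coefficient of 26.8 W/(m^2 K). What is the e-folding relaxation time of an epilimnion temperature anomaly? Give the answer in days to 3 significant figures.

Areal heat capacity C = 5.92×10^7 J/(m^2 K) (given).
Relaxation time τ = C / λ = 5.92×10^7 / 26.8 = 2.21×10^6 s.
In days: 2.21×10^6 s / (86400 s/day) = 25.6 days.

25.6 days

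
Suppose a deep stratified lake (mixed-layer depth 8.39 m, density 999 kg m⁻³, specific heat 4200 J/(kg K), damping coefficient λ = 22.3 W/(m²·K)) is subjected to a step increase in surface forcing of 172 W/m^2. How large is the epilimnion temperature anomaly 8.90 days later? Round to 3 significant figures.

Areal heat capacity C = ρ c_p D = 999 × 4200 × 8.39 = 3.52×10^7 J/(m²·K).
τ = C / λ = 3.52×10^7 / 22.3 = 1.58×10^6 s.
Equilibrium anomaly ΔT_eq = F / λ = 172 / 22.3 = 7.71 K.
t = 8.90 days = 7.69×10^5 s, so t/τ = 0.487.
ΔT(t) = ΔT_eq (1 − e^(−t/τ)) = 7.71 × (1 − e^−0.487) = 2.97 K.

2.97 K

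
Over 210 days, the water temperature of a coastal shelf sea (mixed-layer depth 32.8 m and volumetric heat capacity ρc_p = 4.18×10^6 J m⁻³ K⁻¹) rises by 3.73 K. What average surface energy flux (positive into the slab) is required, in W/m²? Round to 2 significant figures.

Areal heat capacity C = ρc_p × D = 4.18×10^6 × 32.8 = 1.37×10^8 J/(m^2 K).
Required heat per unit area: Q = C ΔT = 1.37×10^8 × 3.73 = 5.11×10^8 J/m².
Flux F = Q / Δt = 5.11×10^8 / 1.81×10^7 s = 28.2 W/m².

28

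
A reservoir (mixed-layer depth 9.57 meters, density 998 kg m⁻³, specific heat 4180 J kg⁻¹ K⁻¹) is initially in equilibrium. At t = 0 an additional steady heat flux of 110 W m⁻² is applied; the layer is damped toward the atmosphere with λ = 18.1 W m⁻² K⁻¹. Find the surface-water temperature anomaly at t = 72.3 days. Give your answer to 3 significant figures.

5.72 K

Areal heat capacity C = ρ c_p D = 998 × 4180 × 9.57 = 3.99×10^7 J m⁻² K⁻¹.
τ = C / λ = 3.99×10^7 / 18.1 = 2.21×10^6 s.
Equilibrium anomaly ΔT_eq = F / λ = 110 / 18.1 = 6.08 K.
t = 72.3 days = 6.25×10^6 s, so t/τ = 2.83.
ΔT(t) = ΔT_eq (1 − e^(−t/τ)) = 6.08 × (1 − e^−2.83) = 5.72 K.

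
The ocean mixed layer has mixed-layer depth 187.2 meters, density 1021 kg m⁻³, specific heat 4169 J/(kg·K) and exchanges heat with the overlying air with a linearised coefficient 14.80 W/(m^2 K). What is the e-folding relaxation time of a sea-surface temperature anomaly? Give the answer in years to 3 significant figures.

Areal heat capacity C = ρ c_p D = 1021 × 4169 × 187.2 = 7.97×10^8 J m⁻² K⁻¹.
Relaxation time τ = C / λ = 7.97×10^8 / 14.80 = 5.38×10^7 s.
In years: 5.38×10^7 s / (3.156×10^7 s/year) = 1.71 years.

1.71 years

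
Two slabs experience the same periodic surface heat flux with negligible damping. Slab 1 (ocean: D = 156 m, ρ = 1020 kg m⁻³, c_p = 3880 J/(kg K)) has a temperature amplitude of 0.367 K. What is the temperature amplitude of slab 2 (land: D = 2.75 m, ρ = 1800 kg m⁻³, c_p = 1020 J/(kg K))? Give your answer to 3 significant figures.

C_ocean = 6.17×10^8 J/(m²·K); C_land = 5.05×10^6 J/(m²·K).
A ∝ 1/C ⇒ A_land = A_ocean × C_ocean/C_land = 0.367 × 122 = 44.9 K.

44.9 K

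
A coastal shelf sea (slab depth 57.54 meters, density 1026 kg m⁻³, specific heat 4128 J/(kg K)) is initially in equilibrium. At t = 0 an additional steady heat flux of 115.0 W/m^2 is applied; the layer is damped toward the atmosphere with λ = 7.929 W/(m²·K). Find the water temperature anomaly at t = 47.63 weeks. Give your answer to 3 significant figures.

Areal heat capacity C = ρ c_p D = 1026 × 4128 × 57.54 = 2.44×10^8 J/(m^2 K).
τ = C / λ = 2.44×10^8 / 7.929 = 3.07×10^7 s.
Equilibrium anomaly ΔT_eq = F / λ = 115.0 / 7.929 = 14.5 K.
t = 47.63 weeks = 2.88×10^7 s, so t/τ = 0.937.
ΔT(t) = ΔT_eq (1 − e^(−t/τ)) = 14.5 × (1 − e^−0.937) = 8.82 K.

8.82 K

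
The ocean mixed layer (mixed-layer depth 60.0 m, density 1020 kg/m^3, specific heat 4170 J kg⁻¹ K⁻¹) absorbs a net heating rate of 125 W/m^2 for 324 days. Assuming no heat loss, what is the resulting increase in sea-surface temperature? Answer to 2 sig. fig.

14 K

Areal heat capacity C = ρ c_p D = 1020 × 4170 × 60.0 = 2.55×10^8 J/(m²·K).
Net heat input Q = F Δt = 125 × (324 days × 86400 s/day) = 3.50×10^9 J/m².
ΔT = Q / C = 3.50×10^9 / 2.55×10^8 = 13.7 K.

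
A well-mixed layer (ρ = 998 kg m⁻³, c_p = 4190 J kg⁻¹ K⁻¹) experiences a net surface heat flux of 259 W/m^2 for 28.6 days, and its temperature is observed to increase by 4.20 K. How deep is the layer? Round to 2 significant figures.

Heat input Q = F Δt = 259 × 2.47×10^6 s = 6.40×10^8 J/m².
Required areal heat capacity C = Q / ΔT = 1.52×10^8 J/(m²·K).
Depth D = C / (ρ c_p) = 1.52×10^8 / (998 × 4190) = 36.4 m.

36 m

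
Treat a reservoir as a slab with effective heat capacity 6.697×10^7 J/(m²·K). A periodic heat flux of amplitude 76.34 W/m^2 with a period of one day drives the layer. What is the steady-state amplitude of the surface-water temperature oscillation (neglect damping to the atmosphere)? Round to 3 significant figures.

0.0157 K

Areal heat capacity C = 6.697×10^7 J/(m²·K) (given).
Angular frequency ω = 2π / T = 2π / 86400 s = 7.27×10^-5 s⁻¹.
Cω = 6.70×10^7 × 7.27×10^-5 = 4870 W/(m²·K).
Amplitude A = F₀ / (Cω) = 76.34 / 4870 = 0.0157 K.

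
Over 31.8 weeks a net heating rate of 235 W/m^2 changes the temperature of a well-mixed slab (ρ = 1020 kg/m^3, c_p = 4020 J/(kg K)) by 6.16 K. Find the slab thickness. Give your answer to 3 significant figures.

179 m

Heat input Q = F Δt = 235 × 1.92×10^7 s = 4.52×10^9 J/m².
Required areal heat capacity C = Q / ΔT = 7.34×10^8 J/(m²·K).
Depth D = C / (ρ c_p) = 7.34×10^8 / (1020 × 4020) = 179 m.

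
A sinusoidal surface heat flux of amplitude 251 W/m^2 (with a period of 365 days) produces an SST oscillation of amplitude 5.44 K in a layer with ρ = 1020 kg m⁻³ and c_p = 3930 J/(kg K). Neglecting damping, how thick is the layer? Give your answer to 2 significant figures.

58 m

ω = 2π / 3.15×10^7 s = 1.99×10^-7 s⁻¹.
Required C = F₀ / (A ω) = 251 / (5.44 × 1.99×10^-7) = 2.32×10^8 J/(m²·K).
D = C / (ρ c_p) = 2.32×10^8 / (1020 × 3930) = 57.8 m.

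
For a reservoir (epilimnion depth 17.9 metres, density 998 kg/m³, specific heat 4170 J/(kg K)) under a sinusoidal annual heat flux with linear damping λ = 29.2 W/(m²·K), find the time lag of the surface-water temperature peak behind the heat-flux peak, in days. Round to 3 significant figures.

Areal heat capacity C = ρ c_p D = 998 × 4170 × 17.9 = 7.45×10^7 J/(m²·K).
ω = 2π / 3.15×10^7 s = 1.99×10^-7 s⁻¹.
Phase lag φ = arctan(Cω/λ) = arctan(14.8/29.2) = 0.470 rad.
Time lag = φ / ω = 0.470 / 1.99×10^-7 = 2.36×10^6 s = 27.3 days.

27.3 days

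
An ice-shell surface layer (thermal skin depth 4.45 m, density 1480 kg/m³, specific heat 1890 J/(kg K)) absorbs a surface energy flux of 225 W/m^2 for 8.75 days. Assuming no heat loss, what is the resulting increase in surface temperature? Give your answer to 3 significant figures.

13.7 K

Areal heat capacity C = ρ c_p D = 1480 × 1890 × 4.45 = 1.24×10^7 J m⁻² K⁻¹.
Net heat input Q = F Δt = 225 × (8.75 days × 86400 s/day) = 1.70×10^8 J/m².
ΔT = Q / C = 1.70×10^8 / 1.24×10^7 = 13.7 K.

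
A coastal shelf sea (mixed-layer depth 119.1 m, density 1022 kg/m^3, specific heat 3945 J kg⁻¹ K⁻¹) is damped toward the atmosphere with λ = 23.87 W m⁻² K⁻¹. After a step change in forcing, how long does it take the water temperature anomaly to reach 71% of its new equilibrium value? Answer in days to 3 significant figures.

288 days

Areal heat capacity C = ρ c_p D = 1022 × 3945 × 119.1 = 4.80×10^8 J m⁻² K⁻¹.
τ = C / λ = 4.80×10^8 / 23.87 = 2.01×10^7 s.
Fraction reached: 1 − e^(−t/τ) = 0.71 ⇒ t = −τ ln(1 − 0.71) = τ × 1.24.
t = 2.49×10^7 s = 288 days.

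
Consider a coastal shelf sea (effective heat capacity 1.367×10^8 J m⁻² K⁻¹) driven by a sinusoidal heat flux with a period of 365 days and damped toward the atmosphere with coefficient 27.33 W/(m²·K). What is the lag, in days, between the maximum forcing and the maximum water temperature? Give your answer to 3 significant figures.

Areal heat capacity C = 1.367×10^8 J m⁻² K⁻¹ (given).
ω = 2π / 3.15×10^7 s = 1.99×10^-7 s⁻¹.
Phase lag φ = arctan(Cω/λ) = arctan(27.2/27.33) = 0.784 rad.
Time lag = φ / ω = 0.784 / 1.99×10^-7 = 3.93×10^6 s = 45.5 days.

45.5 days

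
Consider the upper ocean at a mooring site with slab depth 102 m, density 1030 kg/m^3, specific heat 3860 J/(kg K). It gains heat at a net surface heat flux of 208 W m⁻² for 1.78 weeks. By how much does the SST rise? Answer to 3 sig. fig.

0.552 K

Areal heat capacity C = ρ c_p D = 1030 × 3860 × 102 = 4.06×10^8 J m⁻² K⁻¹.
Net heat input Q = F Δt = 208 × (1.78 weeks × 6.048×10^5 s/week) = 2.24×10^8 J/m².
ΔT = Q / C = 2.24×10^8 / 4.06×10^8 = 0.552 K.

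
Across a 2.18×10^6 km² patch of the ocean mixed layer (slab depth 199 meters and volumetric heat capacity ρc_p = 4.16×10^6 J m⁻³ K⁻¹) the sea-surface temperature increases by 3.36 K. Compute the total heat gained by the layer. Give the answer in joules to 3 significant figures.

Areal heat capacity C = ρc_p × D = 4.16×10^6 × 199 = 8.28×10^8 J/(m²·K).
Heat per unit area: q = C ΔT = 8.28×10^8 × 3.36 = 2.78×10^9 J/m².
Total heat: Q = q × A = 2.78×10^9 × (2.18×10^6 × 10⁶ m²) = 6.06×10^21 J.

6.06×10^21 J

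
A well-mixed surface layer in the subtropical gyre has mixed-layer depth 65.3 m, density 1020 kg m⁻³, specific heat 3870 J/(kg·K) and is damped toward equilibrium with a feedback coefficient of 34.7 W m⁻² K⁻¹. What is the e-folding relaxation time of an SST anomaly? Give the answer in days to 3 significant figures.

86.0 days

Areal heat capacity C = ρ c_p D = 1020 × 3870 × 65.3 = 2.58×10^8 J m⁻² K⁻¹.
Relaxation time τ = C / λ = 2.58×10^8 / 34.7 = 7.43×10^6 s.
In days: 7.43×10^6 s / (86400 s/day) = 86.0 days.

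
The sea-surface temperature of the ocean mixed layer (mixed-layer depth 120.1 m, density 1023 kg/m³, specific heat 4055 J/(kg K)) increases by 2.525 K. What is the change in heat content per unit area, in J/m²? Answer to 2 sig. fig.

Areal heat capacity C = ρ c_p D = 1023 × 4055 × 120.1 = 4.98×10^8 J/(m^2 K).
ΔQ = C ΔT = 4.98×10^8 × 2.525 = 1.26×10^9 J/m².

1.3×10^9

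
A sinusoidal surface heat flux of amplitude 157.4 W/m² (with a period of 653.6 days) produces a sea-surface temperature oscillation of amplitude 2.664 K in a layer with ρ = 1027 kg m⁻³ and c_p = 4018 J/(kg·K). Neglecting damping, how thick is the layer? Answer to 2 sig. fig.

ω = 2π / 5.65×10^7 s = 1.11×10^-7 s⁻¹.
Required C = F₀ / (A ω) = 157.4 / (2.664 × 1.11×10^-7) = 5.31×10^8 J/(m²·K).
D = C / (ρ c_p) = 5.31×10^8 / (1027 × 4018) = 129 m.

130 m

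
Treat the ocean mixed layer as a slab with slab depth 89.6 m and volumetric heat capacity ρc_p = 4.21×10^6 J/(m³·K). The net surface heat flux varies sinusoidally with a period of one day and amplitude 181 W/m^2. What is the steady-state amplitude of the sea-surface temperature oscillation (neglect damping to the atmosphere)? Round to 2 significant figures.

Areal heat capacity C = ρc_p × D = 4.21×10^6 × 89.6 = 3.77×10^8 J/(m²·K).
Angular frequency ω = 2π / T = 2π / 86400 s = 7.27×10^-5 s⁻¹.
Cω = 3.77×10^8 × 7.27×10^-5 = 27400 W/(m²·K).
Amplitude A = F₀ / (Cω) = 181 / 27400 = 0.00660 K.

0.0066 K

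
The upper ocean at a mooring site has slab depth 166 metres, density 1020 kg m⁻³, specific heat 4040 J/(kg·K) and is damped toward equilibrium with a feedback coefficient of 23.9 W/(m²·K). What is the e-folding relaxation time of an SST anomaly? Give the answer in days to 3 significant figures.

331 days

Areal heat capacity C = ρ c_p D = 1020 × 4040 × 166 = 6.84×10^8 J m⁻² K⁻¹.
Relaxation time τ = C / λ = 6.84×10^8 / 23.9 = 2.86×10^7 s.
In days: 2.86×10^7 s / (86400 s/day) = 331 days.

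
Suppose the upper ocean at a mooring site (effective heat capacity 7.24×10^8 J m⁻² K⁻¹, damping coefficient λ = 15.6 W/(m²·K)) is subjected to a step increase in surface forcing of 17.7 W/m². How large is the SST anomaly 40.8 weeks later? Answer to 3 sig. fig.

0.468 K

Areal heat capacity C = 7.24×10^8 J m⁻² K⁻¹ (given).
τ = C / λ = 7.24×10^8 / 15.6 = 4.64×10^7 s.
Equilibrium anomaly ΔT_eq = F / λ = 17.7 / 15.6 = 1.13 K.
t = 40.8 weeks = 2.47×10^7 s, so t/τ = 0.532.
ΔT(t) = ΔT_eq (1 − e^(−t/τ)) = 1.13 × (1 − e^−0.532) = 0.468 K.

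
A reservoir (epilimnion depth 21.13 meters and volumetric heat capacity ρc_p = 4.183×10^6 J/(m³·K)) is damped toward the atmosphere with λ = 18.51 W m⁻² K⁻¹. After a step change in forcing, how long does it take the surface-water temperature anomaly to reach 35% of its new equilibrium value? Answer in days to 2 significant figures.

Areal heat capacity C = ρc_p × D = 4.183×10^6 × 21.13 = 8.84×10^7 J/(m²·K).
τ = C / λ = 8.84×10^7 / 18.51 = 4.78×10^6 s.
Fraction reached: 1 − e^(−t/τ) = 0.35 ⇒ t = −τ ln(1 − 0.35) = τ × 0.431.
t = 2.06×10^6 s = 23.8 days.

24 days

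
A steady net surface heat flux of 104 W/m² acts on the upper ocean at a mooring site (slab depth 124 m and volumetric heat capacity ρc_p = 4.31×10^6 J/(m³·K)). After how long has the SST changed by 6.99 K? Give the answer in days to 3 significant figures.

416 days

Areal heat capacity C = ρc_p × D = 4.31×10^6 × 124 = 5.34×10^8 J m⁻² K⁻¹.
Time required: Δt = C ΔT / F = 5.34×10^8 × 6.99 / 104 = 3.59×10^7 s.
In days: 3.59×10^7 s / (86400 s/day) = 416 days.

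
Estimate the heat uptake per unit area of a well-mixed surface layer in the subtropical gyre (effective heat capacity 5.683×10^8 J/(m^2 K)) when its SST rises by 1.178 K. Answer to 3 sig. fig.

Areal heat capacity C = 5.683×10^8 J/(m^2 K) (given).
ΔQ = C ΔT = 5.68×10^8 × 1.178 = 6.69×10^8 J/m².

6.69×10^8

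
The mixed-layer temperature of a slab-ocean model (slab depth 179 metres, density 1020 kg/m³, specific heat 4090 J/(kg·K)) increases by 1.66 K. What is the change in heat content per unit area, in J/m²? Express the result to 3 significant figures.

Areal heat capacity C = ρ c_p D = 1020 × 4090 × 179 = 7.47×10^8 J m⁻² K⁻¹.
ΔQ = C ΔT = 7.47×10^8 × 1.66 = 1.24×10^9 J/m².

1.24×10^9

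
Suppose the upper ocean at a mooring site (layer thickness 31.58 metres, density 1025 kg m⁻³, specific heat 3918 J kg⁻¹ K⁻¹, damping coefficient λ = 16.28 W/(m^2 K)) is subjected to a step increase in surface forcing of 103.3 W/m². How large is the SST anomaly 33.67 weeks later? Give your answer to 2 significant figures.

Areal heat capacity C = ρ c_p D = 1025 × 3918 × 31.58 = 1.27×10^8 J/(m²·K).
τ = C / λ = 1.27×10^8 / 16.28 = 7.79×10^6 s.
Equilibrium anomaly ΔT_eq = F / λ = 103.3 / 16.28 = 6.35 K.
t = 33.67 weeks = 2.04×10^7 s, so t/τ = 2.61.
ΔT(t) = ΔT_eq (1 − e^(−t/τ)) = 6.35 × (1 − e^−2.61) = 5.88 K.

5.9 K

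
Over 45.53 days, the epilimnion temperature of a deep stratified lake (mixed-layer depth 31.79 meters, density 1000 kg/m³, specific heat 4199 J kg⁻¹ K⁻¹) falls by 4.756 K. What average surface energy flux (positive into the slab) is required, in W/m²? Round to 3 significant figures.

Areal heat capacity C = ρ c_p D = 1000 × 4199 × 31.79 = 1.33×10^8 J/(m²·K).
Required heat per unit area: Q = C ΔT = 1.33×10^8 × -4.756 = -6.35×10^8 J/m².
Flux F = Q / Δt = -6.35×10^8 / 3.93×10^6 s = -161 W/m².

-161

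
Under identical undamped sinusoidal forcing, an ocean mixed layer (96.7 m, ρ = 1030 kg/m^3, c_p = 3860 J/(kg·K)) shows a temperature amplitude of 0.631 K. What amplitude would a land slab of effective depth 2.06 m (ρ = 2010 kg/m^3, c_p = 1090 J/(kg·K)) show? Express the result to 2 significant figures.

54 K

C_ocean = 3.84×10^8 J/(m²·K); C_land = 4.51×10^6 J/(m²·K).
A ∝ 1/C ⇒ A_land = A_ocean × C_ocean/C_land = 0.631 × 85.2 = 53.8 K.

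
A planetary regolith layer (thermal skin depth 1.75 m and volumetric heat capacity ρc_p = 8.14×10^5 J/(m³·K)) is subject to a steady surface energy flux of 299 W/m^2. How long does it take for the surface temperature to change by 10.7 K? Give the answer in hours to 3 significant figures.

14.2 hours

Areal heat capacity C = ρc_p × D = 8.14×10^5 × 1.75 = 1.42×10^6 J m⁻² K⁻¹.
Time required: Δt = C ΔT / F = 1.42×10^6 × 10.7 / 299 = 51000 s.
In hours: 51000 s / (3600 s/hour) = 14.2 hours.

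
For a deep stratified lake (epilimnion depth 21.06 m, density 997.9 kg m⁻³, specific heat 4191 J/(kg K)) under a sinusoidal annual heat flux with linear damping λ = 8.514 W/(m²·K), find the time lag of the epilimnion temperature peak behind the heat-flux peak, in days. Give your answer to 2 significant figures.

65 days

Areal heat capacity C = ρ c_p D = 997.9 × 4191 × 21.06 = 8.81×10^7 J/(m^2 K).
ω = 2π / 3.15×10^7 s = 1.99×10^-7 s⁻¹.
Phase lag φ = arctan(Cω/λ) = arctan(17.5/8.514) = 1.12 rad.
Time lag = φ / ω = 1.12 / 1.99×10^-7 = 5.62×10^6 s = 65.0 days.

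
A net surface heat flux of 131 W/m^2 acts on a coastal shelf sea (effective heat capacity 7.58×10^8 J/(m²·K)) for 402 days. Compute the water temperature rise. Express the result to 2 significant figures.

Areal heat capacity C = 7.58×10^8 J/(m²·K) (given).
Net heat input Q = F Δt = 131 × (402 days × 86400 s/day) = 4.55×10^9 J/m².
ΔT = Q / C = 4.55×10^9 / 7.58×10^8 = 6.00 K.

6.0 K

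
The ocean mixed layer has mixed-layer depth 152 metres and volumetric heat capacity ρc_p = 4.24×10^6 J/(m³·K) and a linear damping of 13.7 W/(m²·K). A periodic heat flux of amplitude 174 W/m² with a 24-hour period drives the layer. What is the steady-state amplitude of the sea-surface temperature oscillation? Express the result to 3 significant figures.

Areal heat capacity C = ρc_p × D = 4.24×10^6 × 152 = 6.44×10^8 J/(m^2 K).
Angular frequency ω = 2π / T = 2π / 86400 s = 7.27×10^-5 s⁻¹.
√((Cω)² + λ²) = √((46900)² + 13.7²) = 46900 W/(m²·K).
Amplitude A = F₀ / √((Cω)²+λ²) = 174 / 46900 = 0.00371 K.

0.00371 K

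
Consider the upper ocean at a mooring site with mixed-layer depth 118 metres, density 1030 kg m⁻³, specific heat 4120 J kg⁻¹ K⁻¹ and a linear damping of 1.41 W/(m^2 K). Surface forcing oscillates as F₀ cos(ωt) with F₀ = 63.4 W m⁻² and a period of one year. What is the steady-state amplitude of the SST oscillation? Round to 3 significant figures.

Areal heat capacity C = ρ c_p D = 1030 × 4120 × 118 = 5.01×10^8 J m⁻² K⁻¹.
Angular frequency ω = 2π / T = 2π / 3.15×10^7 s = 1.99×10^-7 s⁻¹.
√((Cω)² + λ²) = √((99.8)² + 1.41²) = 99.8 W/(m²·K).
Amplitude A = F₀ / √((Cω)²+λ²) = 63.4 / 99.8 = 0.635 K.

0.635 K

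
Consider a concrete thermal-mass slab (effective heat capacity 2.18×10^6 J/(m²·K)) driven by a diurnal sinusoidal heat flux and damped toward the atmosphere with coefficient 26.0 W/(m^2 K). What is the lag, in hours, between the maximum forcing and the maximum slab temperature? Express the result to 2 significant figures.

Areal heat capacity C = 2.18×10^6 J/(m²·K) (given).
ω = 2π / 86400 s = 7.27×10^-5 s⁻¹.
Phase lag φ = arctan(Cω/λ) = arctan(159/26.0) = 1.41 rad.
Time lag = φ / ω = 1.41 / 7.27×10^-5 = 19400 s = 5.38 hours.

5.4 hours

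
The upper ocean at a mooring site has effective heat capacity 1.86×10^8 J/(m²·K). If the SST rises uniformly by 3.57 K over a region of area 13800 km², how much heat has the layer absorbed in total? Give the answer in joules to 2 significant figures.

9.2×10^18 J

Areal heat capacity C = 1.86×10^8 J/(m²·K) (given).
Heat per unit area: q = C ΔT = 1.86×10^8 × 3.57 = 6.64×10^8 J/m².
Total heat: Q = q × A = 6.64×10^8 × (13800 × 10⁶ m²) = 9.16×10^18 J.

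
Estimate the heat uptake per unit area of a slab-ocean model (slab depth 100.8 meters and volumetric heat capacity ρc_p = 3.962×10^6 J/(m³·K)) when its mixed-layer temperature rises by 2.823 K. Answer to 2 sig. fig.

Areal heat capacity C = ρc_p × D = 3.962×10^6 × 100.8 = 3.99×10^8 J m⁻² K⁻¹.
ΔQ = C ΔT = 3.99×10^8 × 2.823 = 1.13×10^9 J/m².

1.1×10^9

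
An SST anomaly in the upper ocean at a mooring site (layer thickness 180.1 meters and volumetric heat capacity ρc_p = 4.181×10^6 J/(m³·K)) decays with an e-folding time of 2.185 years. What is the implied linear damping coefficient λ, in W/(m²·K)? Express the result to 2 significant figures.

11

Areal heat capacity C = ρc_p × D = 4.181×10^6 × 180.1 = 7.53×10^8 J/(m²·K).
τ = 2.185 years = 6.90×10^7 s.
λ = C / τ = 7.53×10^8 / 6.90×10^7 = 10.9 W/(m²·K).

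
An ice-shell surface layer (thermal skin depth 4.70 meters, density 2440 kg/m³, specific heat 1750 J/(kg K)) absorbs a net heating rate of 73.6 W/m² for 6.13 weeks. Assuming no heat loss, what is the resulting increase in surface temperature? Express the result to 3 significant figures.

13.6 K

Areal heat capacity C = ρ c_p D = 2440 × 1750 × 4.70 = 2.01×10^7 J/(m²·K).
Net heat input Q = F Δt = 73.6 × (6.13 weeks × 6.048×10^5 s/week) = 2.73×10^8 J/m².
ΔT = Q / C = 2.73×10^8 / 2.01×10^7 = 13.6 K.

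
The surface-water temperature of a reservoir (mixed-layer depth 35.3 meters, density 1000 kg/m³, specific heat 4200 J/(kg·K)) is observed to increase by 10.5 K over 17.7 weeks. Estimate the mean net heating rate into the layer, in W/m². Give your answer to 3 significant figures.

145

Areal heat capacity C = ρ c_p D = 1000 × 4200 × 35.3 = 1.48×10^8 J m⁻² K⁻¹.
Required heat per unit area: Q = C ΔT = 1.48×10^8 × 10.5 = 1.56×10^9 J/m².
Flux F = Q / Δt = 1.56×10^9 / 1.07×10^7 s = 145 W/m².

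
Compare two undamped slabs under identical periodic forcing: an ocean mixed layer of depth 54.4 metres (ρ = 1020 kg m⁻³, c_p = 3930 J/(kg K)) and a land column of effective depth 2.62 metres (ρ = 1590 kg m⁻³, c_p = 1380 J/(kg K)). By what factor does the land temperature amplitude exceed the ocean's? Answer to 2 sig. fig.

C_ocean = 1020 × 3930 × 54.4 = 2.18×10^8 J/(m²·K).
C_land = 1590 × 1380 × 2.62 = 5.75×10^6 J/(m²·K).
Undamped amplitude ∝ 1/C, so A_land/A_ocean = C_ocean/C_land = 37.9.

38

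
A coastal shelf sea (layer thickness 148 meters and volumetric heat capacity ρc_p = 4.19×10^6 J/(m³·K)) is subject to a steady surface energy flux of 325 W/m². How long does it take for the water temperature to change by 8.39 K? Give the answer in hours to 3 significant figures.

Areal heat capacity C = ρc_p × D = 4.19×10^6 × 148 = 6.20×10^8 J/(m²·K).
Time required: Δt = C ΔT / F = 6.20×10^8 × 8.39 / 325 = 1.60×10^7 s.
In hours: 1.60×10^7 s / (3600 s/hour) = 4450 hours.

4450 hours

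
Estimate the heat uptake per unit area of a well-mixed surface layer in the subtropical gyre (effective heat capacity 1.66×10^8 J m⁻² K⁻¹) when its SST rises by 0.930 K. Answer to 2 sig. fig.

1.5×10^8

Areal heat capacity C = 1.66×10^8 J m⁻² K⁻¹ (given).
ΔQ = C ΔT = 1.66×10^8 × 0.930 = 1.54×10^8 J/m².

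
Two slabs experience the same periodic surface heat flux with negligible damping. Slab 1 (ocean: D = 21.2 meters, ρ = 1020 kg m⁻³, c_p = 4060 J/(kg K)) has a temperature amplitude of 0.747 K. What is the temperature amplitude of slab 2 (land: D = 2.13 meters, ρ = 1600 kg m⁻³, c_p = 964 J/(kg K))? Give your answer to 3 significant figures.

C_ocean = 8.78×10^7 J/(m²·K); C_land = 3.29×10^6 J/(m²·K).
A ∝ 1/C ⇒ A_land = A_ocean × C_ocean/C_land = 0.747 × 26.7 = 20.0 K.

20.0 K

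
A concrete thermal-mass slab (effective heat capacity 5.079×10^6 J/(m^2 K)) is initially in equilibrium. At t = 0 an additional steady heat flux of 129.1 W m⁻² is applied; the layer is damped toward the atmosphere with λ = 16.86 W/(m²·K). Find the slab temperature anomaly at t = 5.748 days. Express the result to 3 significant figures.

6.18 K

Areal heat capacity C = 5.079×10^6 J/(m^2 K) (given).
τ = C / λ = 5.08×10^6 / 16.86 = 3.01×10^5 s.
Equilibrium anomaly ΔT_eq = F / λ = 129.1 / 16.86 = 7.66 K.
t = 5.748 days = 4.97×10^5 s, so t/τ = 1.65.
ΔT(t) = ΔT_eq (1 − e^(−t/τ)) = 7.66 × (1 − e^−1.65) = 6.18 K.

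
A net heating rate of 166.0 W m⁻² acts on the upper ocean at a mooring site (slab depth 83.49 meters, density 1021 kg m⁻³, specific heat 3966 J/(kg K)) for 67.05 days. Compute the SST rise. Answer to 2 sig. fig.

Areal heat capacity C = ρ c_p D = 1021 × 3966 × 83.49 = 3.38×10^8 J/(m^2 K).
Net heat input Q = F Δt = 166.0 × (67.05 days × 86400 s/day) = 9.62×10^8 J/m².
ΔT = Q / C = 9.62×10^8 / 3.38×10^8 = 2.84 K.

2.8 K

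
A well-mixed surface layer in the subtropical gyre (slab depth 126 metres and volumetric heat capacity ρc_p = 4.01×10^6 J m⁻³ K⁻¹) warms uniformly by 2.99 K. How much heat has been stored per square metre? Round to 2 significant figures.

1.5×10^9

Areal heat capacity C = ρc_p × D = 4.01×10^6 × 126 = 5.05×10^8 J/(m²·K).
ΔQ = C ΔT = 5.05×10^8 × 2.99 = 1.51×10^9 J/m².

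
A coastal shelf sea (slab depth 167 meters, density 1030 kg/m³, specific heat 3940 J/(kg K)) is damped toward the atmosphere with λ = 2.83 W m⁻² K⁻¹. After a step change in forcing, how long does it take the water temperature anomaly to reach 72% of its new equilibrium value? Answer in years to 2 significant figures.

Areal heat capacity C = ρ c_p D = 1030 × 3940 × 167 = 6.78×10^8 J m⁻² K⁻¹.
τ = C / λ = 6.78×10^8 / 2.83 = 2.39×10^8 s.
Fraction reached: 1 − e^(−t/τ) = 0.72 ⇒ t = −τ ln(1 − 0.72) = τ × 1.27.
t = 3.05×10^8 s = 9.66 years.

9.7 years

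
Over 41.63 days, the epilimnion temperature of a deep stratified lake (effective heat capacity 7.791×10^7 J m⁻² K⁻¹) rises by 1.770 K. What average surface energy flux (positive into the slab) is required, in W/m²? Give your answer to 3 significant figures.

38.3

Areal heat capacity C = 7.791×10^7 J m⁻² K⁻¹ (given).
Required heat per unit area: Q = C ΔT = 7.79×10^7 × 1.770 = 1.38×10^8 J/m².
Flux F = Q / Δt = 1.38×10^8 / 3.60×10^6 s = 38.3 W/m².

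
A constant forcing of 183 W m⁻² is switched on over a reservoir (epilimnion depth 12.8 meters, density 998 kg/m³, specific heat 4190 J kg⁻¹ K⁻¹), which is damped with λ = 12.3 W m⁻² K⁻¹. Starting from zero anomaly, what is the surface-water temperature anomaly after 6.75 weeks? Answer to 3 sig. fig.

Areal heat capacity C = ρ c_p D = 998 × 4190 × 12.8 = 5.35×10^7 J/(m²·K).
τ = C / λ = 5.35×10^7 / 12.3 = 4.35×10^6 s.
Equilibrium anomaly ΔT_eq = F / λ = 183 / 12.3 = 14.9 K.
t = 6.75 weeks = 4.08×10^6 s, so t/τ = 0.938.
ΔT(t) = ΔT_eq (1 − e^(−t/τ)) = 14.9 × (1 − e^−0.938) = 9.06 K.

9.06 K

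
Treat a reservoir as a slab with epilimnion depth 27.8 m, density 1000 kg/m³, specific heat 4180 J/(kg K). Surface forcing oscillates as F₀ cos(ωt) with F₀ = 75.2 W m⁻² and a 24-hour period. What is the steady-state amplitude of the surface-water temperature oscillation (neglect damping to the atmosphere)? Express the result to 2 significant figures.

0.0089 K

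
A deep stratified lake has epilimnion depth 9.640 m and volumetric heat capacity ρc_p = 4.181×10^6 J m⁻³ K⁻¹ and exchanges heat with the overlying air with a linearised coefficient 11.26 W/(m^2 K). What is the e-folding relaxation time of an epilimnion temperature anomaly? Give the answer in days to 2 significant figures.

41 days

Areal heat capacity C = ρc_p × D = 4.181×10^6 × 9.640 = 4.03×10^7 J/(m²·K).
Relaxation time τ = C / λ = 4.03×10^7 / 11.26 = 3.58×10^6 s.
In days: 3.58×10^6 s / (86400 s/day) = 41.4 days.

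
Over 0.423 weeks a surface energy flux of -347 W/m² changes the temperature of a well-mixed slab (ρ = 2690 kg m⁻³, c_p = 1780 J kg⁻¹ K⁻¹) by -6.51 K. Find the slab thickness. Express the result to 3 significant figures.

2.85 m

Heat input Q = F Δt = -347 × 2.56×10^5 s = -8.88×10^7 J/m².
Required areal heat capacity C = Q / ΔT = 1.36×10^7 J/(m²·K).
Depth D = C / (ρ c_p) = 1.36×10^7 / (2690 × 1780) = 2.85 m.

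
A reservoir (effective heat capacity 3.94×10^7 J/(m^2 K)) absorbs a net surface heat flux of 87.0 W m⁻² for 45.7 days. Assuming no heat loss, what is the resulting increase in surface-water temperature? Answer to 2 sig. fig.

8.7 K

Areal heat capacity C = 3.94×10^7 J/(m^2 K) (given).
Net heat input Q = F Δt = 87.0 × (45.7 days × 86400 s/day) = 3.44×10^8 J/m².
ΔT = Q / C = 3.44×10^8 / 3.94×10^7 = 8.72 K.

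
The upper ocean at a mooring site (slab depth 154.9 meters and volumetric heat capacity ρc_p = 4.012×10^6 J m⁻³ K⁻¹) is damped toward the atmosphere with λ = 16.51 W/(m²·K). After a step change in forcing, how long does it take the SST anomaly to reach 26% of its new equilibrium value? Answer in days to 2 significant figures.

130 days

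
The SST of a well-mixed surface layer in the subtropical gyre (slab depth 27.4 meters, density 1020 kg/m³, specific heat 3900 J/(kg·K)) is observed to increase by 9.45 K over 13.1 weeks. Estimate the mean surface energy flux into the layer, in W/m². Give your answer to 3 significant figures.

Areal heat capacity C = ρ c_p D = 1020 × 3900 × 27.4 = 1.09×10^8 J m⁻² K⁻¹.
Required heat per unit area: Q = C ΔT = 1.09×10^8 × 9.45 = 1.03×10^9 J/m².
Flux F = Q / Δt = 1.03×10^9 / 7.92×10^6 s = 130 W/m².

130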